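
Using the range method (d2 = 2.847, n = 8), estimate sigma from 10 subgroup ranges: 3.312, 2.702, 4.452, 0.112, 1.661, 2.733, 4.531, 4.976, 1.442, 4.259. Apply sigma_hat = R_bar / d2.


R_bar = (3.312 + 2.702 + 4.452 + 0.112 + 1.661 + 2.733 + 4.531 + 4.976 + 1.442 + 4.259) / 10
R_bar = 30.18 / 10 = 3.018
sigma_hat = R_bar / d2 = 3.018 / 2.847 = 1.0601

1.0601


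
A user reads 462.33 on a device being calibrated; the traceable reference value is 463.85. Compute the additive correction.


Correction = standard - reading
= 463.85 - 462.33
= 1.5200

1.5200


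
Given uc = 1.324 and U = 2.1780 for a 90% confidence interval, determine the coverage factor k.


k = U / uc
k = 2.1780 / 1.324
k = 1.645

1.645


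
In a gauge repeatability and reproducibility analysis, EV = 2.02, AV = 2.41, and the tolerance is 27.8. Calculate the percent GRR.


GRR = sqrt(EV^2 + AV^2) = sqrt(2.02^2 + 2.41^2) = 3.1445985
%GRR = GRR / tol * 100 = 3.1445985 / 27.8 * 100
%GRR = 11.3115

11.3115


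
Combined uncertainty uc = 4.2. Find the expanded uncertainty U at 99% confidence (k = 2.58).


U = k * uc
U = 2.58 * 4.2
U = 10.8360

10.8360


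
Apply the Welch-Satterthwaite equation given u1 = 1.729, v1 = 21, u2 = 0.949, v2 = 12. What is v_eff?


uc = sqrt(u1^2 + u2^2) = sqrt(1.729^2 + 0.949^2) = 1.9723189
v_eff = uc^4 / (u1^4/v1 + u2^4/v2)
= 1.9723189^4 / (1.729^4/21 + 0.949^4/12)
= 15.132426 / 0.49315006
v_eff = 30.6852

30.6852


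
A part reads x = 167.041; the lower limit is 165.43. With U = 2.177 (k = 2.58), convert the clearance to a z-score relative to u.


u = U / k = 2.177 / 2.58 = 0.84379845
margin = |LSL - x| = |165.43 - 167.041| = 1.611
z = margin / u = 1.611 / 0.84379845
z = 1.9092

1.9092


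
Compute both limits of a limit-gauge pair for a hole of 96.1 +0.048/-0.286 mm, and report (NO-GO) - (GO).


GO = nominal - lower_tol (smallest hole = maximum material condition)
GO = 96.1 - 0.286 = 95.814
NO-GO = nominal + upper_tol (largest hole = least material condition)
NO-GO = 96.1 + 0.048 = 96.148
spread = NO-GO - GO = 96.148 - 95.814 = 0.3340

0.3340


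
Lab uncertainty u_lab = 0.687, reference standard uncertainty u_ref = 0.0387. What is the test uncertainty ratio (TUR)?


TUR = u_lab / u_ref
= 0.687 / 0.0387
= 17.7519

17.7519


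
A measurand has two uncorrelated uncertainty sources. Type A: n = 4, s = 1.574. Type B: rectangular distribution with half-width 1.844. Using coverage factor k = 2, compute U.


u_A = s / sqrt(n) = 1.574 / sqrt(4) = 0.787
u_B = half_width / sqrt(3) = 1.844 / sqrt(3) = 1.0646339
uc = sqrt(u_A^2 + u_B^2) = sqrt(0.787^2 + 1.0646339^2) = 1.3239389
U = k * uc = 2 * 1.3239389
U = 2.6479

2.6479


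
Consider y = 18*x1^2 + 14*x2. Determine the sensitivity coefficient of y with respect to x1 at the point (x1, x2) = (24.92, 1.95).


y = 18*x1^2 + 14*x2
dy/dx1 = 2*18*x1
Evaluate at x1 = 24.92: c1 = 36 * 24.92
c1 = 897.1200

897.1200


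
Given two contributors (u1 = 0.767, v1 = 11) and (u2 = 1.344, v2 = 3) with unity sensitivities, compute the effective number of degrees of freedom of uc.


uc = sqrt(u1^2 + u2^2) = sqrt(0.767^2 + 1.344^2) = 1.5474576
v_eff = uc^4 / (u1^4/v1 + u2^4/v2)
= 1.5474576^4 / (0.767^4/11 + 1.344^4/3)
= 5.734229 / 1.1190788
v_eff = 5.1241

5.1241


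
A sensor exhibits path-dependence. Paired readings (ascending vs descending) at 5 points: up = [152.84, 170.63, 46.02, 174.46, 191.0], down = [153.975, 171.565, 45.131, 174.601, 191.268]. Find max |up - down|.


|152.84 - 153.975| = 1.1350
|170.63 - 171.565| = 0.9350
|46.02 - 45.131| = 0.8890
|174.46 - 174.601| = 0.1410
|191.0 - 191.268| = 0.2680
hysteresis = max(diffs) = 1.1350

1.1350


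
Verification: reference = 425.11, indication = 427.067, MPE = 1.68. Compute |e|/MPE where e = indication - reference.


e = indication - reference = 427.067 - 425.11 = 1.9570
|e| = 1.9570
ratio = |e| / MPE = 1.9570 / 1.68
ratio = 1.1649

1.1649


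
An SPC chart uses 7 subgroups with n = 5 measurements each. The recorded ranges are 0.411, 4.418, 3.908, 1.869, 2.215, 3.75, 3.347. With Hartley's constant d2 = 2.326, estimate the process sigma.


R_bar = (0.411 + 4.418 + 3.908 + 1.869 + 2.215 + 3.75 + 3.347) / 7
R_bar = 19.918 / 7 = 2.8454286
sigma_hat = R_bar / d2 = 2.8454286 / 2.326 = 1.2233

1.2233


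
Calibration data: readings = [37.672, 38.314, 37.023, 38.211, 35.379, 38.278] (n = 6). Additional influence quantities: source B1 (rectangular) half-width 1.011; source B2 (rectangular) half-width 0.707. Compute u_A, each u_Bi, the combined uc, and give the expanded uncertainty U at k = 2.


mean = (37.672 + 38.314 + 37.023 + 38.211 + 35.379 + 38.278) / 6 = 37.4795
s = sqrt(sum((x - mean)^2)/(n-1)) = 1.1425089
u_A = s / sqrt(n) = 1.1425089 / sqrt(6) = 0.46642731
u_B1 = 1.011 / sqrt(3) = 0.58370112
u_B2 = 0.707 / sqrt(3) = 0.40818664
uc = sqrt(0.46642731^2 + 0.58370112^2 + 0.40818664^2) = 0.85139754
U = k * uc = 2 * 0.85139754
U = 1.7028

1.7028


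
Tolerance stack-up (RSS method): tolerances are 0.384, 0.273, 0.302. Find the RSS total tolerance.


RSS = sqrt(0.384^2 + 0.273^2 + 0.302^2)
= sqrt(0.313189)
= 0.5596

0.5596


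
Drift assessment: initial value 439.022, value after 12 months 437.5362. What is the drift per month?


rate = (v2 - v1) / months
= (437.5362 - 439.022) / 12
= -1.4858 / 12
= -0.1238

-0.1238


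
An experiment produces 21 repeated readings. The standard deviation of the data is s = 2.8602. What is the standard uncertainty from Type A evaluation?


u_A = s / sqrt(n)
u_A = 2.8602 / sqrt(21)
u_A = 2.8602 / 4.5825757
u_A = 0.6241

0.6241


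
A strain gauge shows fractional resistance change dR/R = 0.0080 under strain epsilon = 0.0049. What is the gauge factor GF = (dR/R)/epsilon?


GF = (dR/R) / epsilon
= 0.0080 / 0.0049
= 1.6327

1.6327


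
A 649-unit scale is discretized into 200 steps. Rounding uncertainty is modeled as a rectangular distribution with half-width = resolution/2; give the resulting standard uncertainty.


resolution = range / divisions
resolution = 649 / 200 = 3.245
u_res = resolution / (2*sqrt(3))
u_res = 3.245 / 3.4641016
u_res = 0.9368

0.9368


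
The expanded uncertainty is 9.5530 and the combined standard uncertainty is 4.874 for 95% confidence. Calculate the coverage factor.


k = U / uc
k = 9.5530 / 4.874
k = 1.96

1.96


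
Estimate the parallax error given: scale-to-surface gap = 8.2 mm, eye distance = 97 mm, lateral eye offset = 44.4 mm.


error = h * offset / d
= 8.2 * 44.4 / 97
= 3.7534

3.7534


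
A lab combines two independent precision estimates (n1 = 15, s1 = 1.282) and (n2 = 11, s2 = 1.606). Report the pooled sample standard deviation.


s_p = sqrt(((n1-1)*s1^2 + (n2-1)*s2^2) / (n1+n2-2))
numerator = (15-1)*1.282^2 + (11-1)*1.606^2 = 23.009336 + 25.79236 = 48.801696
denominator = 15 + 11 - 2 = 24
s_p^2 = 48.801696 / 24 = 2.033404
s_p = sqrt(2.033404) = 1.4260

1.4260


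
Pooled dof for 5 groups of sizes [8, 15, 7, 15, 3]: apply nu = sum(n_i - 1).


nu = sum_i (n_i - 1)
nu = ((8 - 1) + (15 - 1) + (7 - 1) + (15 - 1) + (3 - 1))
nu = 7 + 14 + 6 + 14 + 2
nu = 43

43


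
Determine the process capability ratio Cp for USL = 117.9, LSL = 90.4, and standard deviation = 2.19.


Cp = (USL - LSL) / (6 * sigma)
= (117.9 - 90.4) / (6 * 2.19)
= 27.5000 / 13.1400
= 2.0928

2.0928


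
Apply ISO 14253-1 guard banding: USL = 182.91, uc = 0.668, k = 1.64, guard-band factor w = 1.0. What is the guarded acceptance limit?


U = k * uc = 1.64 * 0.668 = 1.09552
guard band g = w * U = 1.0 * 1.09552 = 1.09552
AL = USL - g = 182.91 - 1.09552
AL = 181.8145

181.8145


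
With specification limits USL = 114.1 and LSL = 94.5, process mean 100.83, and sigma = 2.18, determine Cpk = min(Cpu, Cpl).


Cpu = (USL - mean) / (3*sigma) = (114.1 - 100.83) / (3*2.18) = 2.0291
Cpl = (mean - LSL) / (3*sigma) = (100.83 - 94.5) / (3*2.18) = 0.9679
Cpk = min(Cpu, Cpl) = 0.9679

0.9679


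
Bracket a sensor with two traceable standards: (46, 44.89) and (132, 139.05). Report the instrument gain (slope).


slope = (y2 - y1) / (x2 - x1)
= (139.05 - 44.89) / (132 - 46)
= 94.1600 / 86
= 1.0949

1.0949


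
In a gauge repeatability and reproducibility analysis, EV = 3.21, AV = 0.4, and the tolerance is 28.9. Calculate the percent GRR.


GRR = sqrt(EV^2 + AV^2) = sqrt(3.21^2 + 0.4^2) = 3.2348261
%GRR = GRR / tol * 100 = 3.2348261 / 28.9 * 100
%GRR = 11.1932

11.1932


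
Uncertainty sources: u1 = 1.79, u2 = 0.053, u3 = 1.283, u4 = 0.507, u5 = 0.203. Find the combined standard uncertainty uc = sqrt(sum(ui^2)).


uc = sqrt(1.79^2 + 0.053^2 + 1.283^2 + 0.507^2 + 0.203^2)
uc = sqrt(5.151256)
uc = 2.2696

2.2696


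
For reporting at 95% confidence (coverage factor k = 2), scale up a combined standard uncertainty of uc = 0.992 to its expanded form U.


U = k * uc
U = 2 * 0.992
U = 1.9840

1.9840


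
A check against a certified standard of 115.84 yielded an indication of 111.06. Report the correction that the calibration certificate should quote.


Correction = standard - reading
= 115.84 - 111.06
= 4.7800

4.7800


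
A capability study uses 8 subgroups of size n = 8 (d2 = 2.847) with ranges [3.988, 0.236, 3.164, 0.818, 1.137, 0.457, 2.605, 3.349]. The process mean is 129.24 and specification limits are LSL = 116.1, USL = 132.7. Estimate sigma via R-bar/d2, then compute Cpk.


R_bar = (3.988 + 0.236 + 3.164 + 0.818 + 1.137 + 0.457 + 2.605 + 3.349) / 8 = 1.96925
sigma = R_bar / d2 = 1.96925 / 2.847 = 0.69169301
Cp = (USL - LSL)/(6*sigma) = (132.7 - 116.1)/(6*0.69169301) = 3.9998
Cpu = (132.7 - 129.24)/(3*0.69169301) = 1.6674
Cpl = (129.24 - 116.1)/(3*0.69169301) = 6.3323
Cpk = min(Cpu, Cpl) = 1.6674

1.6674


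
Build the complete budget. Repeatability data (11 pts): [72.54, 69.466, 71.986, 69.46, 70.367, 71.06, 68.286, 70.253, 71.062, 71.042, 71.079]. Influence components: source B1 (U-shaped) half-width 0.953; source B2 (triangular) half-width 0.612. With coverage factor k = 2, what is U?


mean = (72.54 + 69.466 + 71.986 + 69.46 + 70.367 + 71.06 + 68.286 + 70.253 + 71.062 + 71.042 + 71.079) / 11 = 70.60009091
s = sqrt(sum((x - mean)^2)/(n-1)) = 1.2103427
u_A = s / sqrt(n) = 1.2103427 / sqrt(11) = 0.36493205
u_B1 = 0.953 / sqrt(2) = 0.67387276
u_B2 = 0.612 / sqrt(6) = 0.24984795
uc = sqrt(0.36493205^2 + 0.67387276^2 + 0.24984795^2) = 0.80604212
U = k * uc = 2 * 0.80604212
U = 1.6121

1.6121


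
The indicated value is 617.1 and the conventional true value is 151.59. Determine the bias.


Systematic error = measured - true
= 617.1 - 151.59
= 465.5100

465.5100


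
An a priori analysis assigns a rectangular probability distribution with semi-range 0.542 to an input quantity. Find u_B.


u_B = half_width / sqrt(3)
u_B = 0.542 / 1.7320508
u_B = 0.3129

0.3129


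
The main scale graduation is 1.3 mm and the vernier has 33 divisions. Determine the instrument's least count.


LC = MSD / n_div
= 1.3 / 33
= 0.0394

0.0394


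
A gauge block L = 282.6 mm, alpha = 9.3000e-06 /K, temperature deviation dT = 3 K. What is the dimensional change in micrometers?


dL = L * alpha * dT
= 282.6 * 9.3000e-06 * 3
= 0.0078845 mm
dL_um = 0.0078845 * 1000 = 7.8845 um

7.8845


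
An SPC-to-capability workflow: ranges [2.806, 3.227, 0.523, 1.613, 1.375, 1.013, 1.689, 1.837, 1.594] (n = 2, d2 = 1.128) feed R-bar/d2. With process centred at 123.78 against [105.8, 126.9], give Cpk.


R_bar = (2.806 + 3.227 + 0.523 + 1.613 + 1.375 + 1.013 + 1.689 + 1.837 + 1.594) / 9 = 1.7418889
sigma = R_bar / d2 = 1.7418889 / 1.128 = 1.5442277
Cp = (USL - LSL)/(6*sigma) = (126.9 - 105.8)/(6*1.5442277) = 2.2773
Cpu = (126.9 - 123.78)/(3*1.5442277) = 0.6735
Cpl = (123.78 - 105.8)/(3*1.5442277) = 3.8811
Cpk = min(Cpu, Cpl) = 0.6735

0.6735


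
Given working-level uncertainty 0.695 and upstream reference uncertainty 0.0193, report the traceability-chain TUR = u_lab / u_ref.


TUR = u_lab / u_ref
= 0.695 / 0.0193
= 36.0104

36.0104


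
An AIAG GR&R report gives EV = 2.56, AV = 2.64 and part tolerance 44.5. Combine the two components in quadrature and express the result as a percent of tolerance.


GRR = sqrt(EV^2 + AV^2) = sqrt(2.56^2 + 2.64^2) = 3.6773904
%GRR = GRR / tol * 100 = 3.6773904 / 44.5 * 100
%GRR = 8.2638

8.2638


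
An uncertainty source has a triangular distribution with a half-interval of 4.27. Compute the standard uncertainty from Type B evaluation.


u_B = half_width / sqrt(6)
u_B = 4.27 / 2.4494897
u_B = 1.7432

1.7432


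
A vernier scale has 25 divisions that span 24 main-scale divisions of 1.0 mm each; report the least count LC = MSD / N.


LC = MSD / n_div
= 1.0 / 25
= 0.0400

0.0400


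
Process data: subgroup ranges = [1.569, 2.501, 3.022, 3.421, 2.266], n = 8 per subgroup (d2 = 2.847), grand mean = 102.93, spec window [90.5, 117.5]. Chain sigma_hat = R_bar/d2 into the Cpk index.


R_bar = (1.569 + 2.501 + 3.022 + 3.421 + 2.266) / 5 = 2.5558
sigma = R_bar / d2 = 2.5558 / 2.847 = 0.89771689
Cp = (USL - LSL)/(6*sigma) = (117.5 - 90.5)/(6*0.89771689) = 5.0127
Cpu = (117.5 - 102.93)/(3*0.89771689) = 5.4100
Cpl = (102.93 - 90.5)/(3*0.89771689) = 4.6154
Cpk = min(Cpu, Cpl) = 4.6154

4.6154


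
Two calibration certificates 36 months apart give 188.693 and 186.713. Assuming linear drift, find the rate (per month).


rate = (v2 - v1) / months
= (186.713 - 188.693) / 36
= -1.9800 / 36
= -0.0550

-0.0550


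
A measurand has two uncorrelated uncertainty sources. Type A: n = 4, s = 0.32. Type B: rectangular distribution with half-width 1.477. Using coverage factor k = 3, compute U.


u_A = s / sqrt(n) = 0.32 / sqrt(4) = 0.16
u_B = half_width / sqrt(3) = 1.477 / sqrt(3) = 0.85274635
uc = sqrt(u_A^2 + u_B^2) = sqrt(0.16^2 + 0.85274635^2) = 0.86762684
U = k * uc = 3 * 0.86762684
U = 2.6029

2.6029


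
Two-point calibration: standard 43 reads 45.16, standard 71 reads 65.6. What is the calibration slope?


slope = (y2 - y1) / (x2 - x1)
= (65.6 - 45.16) / (71 - 43)
= 20.4400 / 28
= 0.7300

0.7300


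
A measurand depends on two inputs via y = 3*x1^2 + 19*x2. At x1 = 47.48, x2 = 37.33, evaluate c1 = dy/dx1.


y = 3*x1^2 + 19*x2
dy/dx1 = 2*3*x1
Evaluate at x1 = 47.48: c1 = 6 * 47.48
c1 = 284.8800

284.8800


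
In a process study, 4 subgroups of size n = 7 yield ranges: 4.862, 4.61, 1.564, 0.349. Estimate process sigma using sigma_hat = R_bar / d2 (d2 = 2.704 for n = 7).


R_bar = (4.862 + 4.61 + 1.564 + 0.349) / 4
R_bar = 11.385 / 4 = 2.84625
sigma_hat = R_bar / d2 = 2.84625 / 2.704 = 1.0526

1.0526


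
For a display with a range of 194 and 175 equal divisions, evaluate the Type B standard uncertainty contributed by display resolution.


resolution = range / divisions
resolution = 194 / 175 = 1.1085714
u_res = resolution / (2*sqrt(3))
u_res = 1.1085714 / 3.4641016
u_res = 0.3200

0.3200


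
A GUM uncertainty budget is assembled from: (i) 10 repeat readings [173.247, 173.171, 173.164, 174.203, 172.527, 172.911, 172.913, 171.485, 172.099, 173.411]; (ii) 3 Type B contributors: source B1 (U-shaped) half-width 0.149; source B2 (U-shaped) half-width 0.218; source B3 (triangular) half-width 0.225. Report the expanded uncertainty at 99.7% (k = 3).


mean = (173.247 + 173.171 + 173.164 + 174.203 + 172.527 + 172.911 + 172.913 + 171.485 + 172.099 + 173.411) / 10 = 172.9131
s = sqrt(sum((x - mean)^2)/(n-1)) = 0.74565444
u_A = s / sqrt(n) = 0.74565444 / sqrt(10) = 0.23579664
u_B1 = 0.149 / sqrt(2) = 0.10535891
u_B2 = 0.218 / sqrt(2) = 0.15414928
u_B3 = 0.225 / sqrt(6) = 0.091855865
uc = sqrt(0.23579664^2 + 0.10535891^2 + 0.15414928^2 + 0.091855865^2) = 0.31448379
U = k * uc = 3 * 0.31448379
U = 0.9435

0.9435


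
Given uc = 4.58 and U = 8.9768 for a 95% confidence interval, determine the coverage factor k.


k = U / uc
k = 8.9768 / 4.58
k = 1.96

1.96


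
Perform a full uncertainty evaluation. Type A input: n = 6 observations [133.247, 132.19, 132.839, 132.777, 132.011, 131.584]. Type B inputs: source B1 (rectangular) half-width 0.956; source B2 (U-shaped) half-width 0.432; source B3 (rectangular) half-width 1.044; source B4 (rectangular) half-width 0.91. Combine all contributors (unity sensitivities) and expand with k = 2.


mean = (133.247 + 132.19 + 132.839 + 132.777 + 132.011 + 131.584) / 6 = 132.4413333
s = sqrt(sum((x - mean)^2)/(n-1)) = 0.61697412
u_A = s / sqrt(n) = 0.61697412 / sqrt(6) = 0.25187863
u_B1 = 0.956 / sqrt(3) = 0.55194686
u_B2 = 0.432 / sqrt(2) = 0.30547013
u_B3 = 1.044 / sqrt(3) = 0.60275368
u_B4 = 0.91 / sqrt(3) = 0.52538874
uc = sqrt(0.25187863^2 + 0.55194686^2 + 0.30547013^2 + 0.60275368^2 + 0.52538874^2) = 1.0491642
U = k * uc = 2 * 1.0491642
U = 2.0983

2.0983


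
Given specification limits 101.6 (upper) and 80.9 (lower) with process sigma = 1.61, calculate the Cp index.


Cp = (USL - LSL) / (6 * sigma)
= (101.6 - 80.9) / (6 * 1.61)
= 20.7000 / 9.6600
= 2.1429

2.1429


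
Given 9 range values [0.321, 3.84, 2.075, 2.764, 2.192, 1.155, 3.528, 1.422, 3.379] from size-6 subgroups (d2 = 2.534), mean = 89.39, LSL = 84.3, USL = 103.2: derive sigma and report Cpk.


R_bar = (0.321 + 3.84 + 2.075 + 2.764 + 2.192 + 1.155 + 3.528 + 1.422 + 3.379) / 9 = 2.2973333
sigma = R_bar / d2 = 2.2973333 / 2.534 = 0.90660351
Cp = (USL - LSL)/(6*sigma) = (103.2 - 84.3)/(6*0.90660351) = 3.4745
Cpu = (103.2 - 89.39)/(3*0.90660351) = 5.0776
Cpl = (89.39 - 84.3)/(3*0.90660351) = 1.8715
Cpk = min(Cpu, Cpl) = 1.8715

1.8715


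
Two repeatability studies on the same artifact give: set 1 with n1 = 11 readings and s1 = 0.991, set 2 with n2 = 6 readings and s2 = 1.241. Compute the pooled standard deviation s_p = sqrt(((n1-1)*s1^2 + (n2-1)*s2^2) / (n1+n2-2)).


s_p = sqrt(((n1-1)*s1^2 + (n2-1)*s2^2) / (n1+n2-2))
numerator = (11-1)*0.991^2 + (6-1)*1.241^2 = 9.82081 + 7.700405 = 17.521215
denominator = 11 + 6 - 2 = 15
s_p^2 = 17.521215 / 15 = 1.168081
s_p = sqrt(1.168081) = 1.0808

1.0808


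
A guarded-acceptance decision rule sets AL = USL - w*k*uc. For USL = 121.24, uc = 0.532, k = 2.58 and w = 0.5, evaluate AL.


U = k * uc = 2.58 * 0.532 = 1.37256
guard band g = w * U = 0.5 * 1.37256 = 0.68628
AL = USL - g = 121.24 - 0.68628
AL = 120.5537

120.5537


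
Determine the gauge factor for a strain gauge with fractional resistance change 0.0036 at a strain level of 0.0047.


GF = (dR/R) / epsilon
= 0.0036 / 0.0047
= 0.7660

0.7660


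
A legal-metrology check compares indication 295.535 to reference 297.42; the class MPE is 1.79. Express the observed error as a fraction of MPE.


e = indication - reference = 295.535 - 297.42 = -1.8850
|e| = 1.8850
ratio = |e| / MPE = 1.8850 / 1.79
ratio = 1.0531

1.0531


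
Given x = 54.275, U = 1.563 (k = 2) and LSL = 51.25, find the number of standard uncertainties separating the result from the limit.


u = U / k = 1.563 / 2 = 0.7815
margin = |LSL - x| = |51.25 - 54.275| = 3.025
z = margin / u = 3.025 / 0.7815
z = 3.8708

3.8708


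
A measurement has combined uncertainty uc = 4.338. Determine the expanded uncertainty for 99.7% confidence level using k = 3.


U = k * uc
U = 3 * 4.338
U = 13.0140

13.0140


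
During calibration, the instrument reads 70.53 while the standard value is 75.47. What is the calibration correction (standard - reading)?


Correction = standard - reading
= 75.47 - 70.53
= 4.9400

4.9400


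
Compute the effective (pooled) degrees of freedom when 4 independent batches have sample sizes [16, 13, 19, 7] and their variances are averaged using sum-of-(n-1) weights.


nu = sum_i (n_i - 1)
nu = ((16 - 1) + (13 - 1) + (19 - 1) + (7 - 1))
nu = 15 + 12 + 18 + 6
nu = 51

51


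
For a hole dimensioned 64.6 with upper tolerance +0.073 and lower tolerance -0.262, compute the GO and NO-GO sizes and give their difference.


GO = nominal - lower_tol (smallest hole = maximum material condition)
GO = 64.6 - 0.262 = 64.338
NO-GO = nominal + upper_tol (largest hole = least material condition)
NO-GO = 64.6 + 0.073 = 64.673
spread = NO-GO - GO = 64.673 - 64.338 = 0.3350

0.3350


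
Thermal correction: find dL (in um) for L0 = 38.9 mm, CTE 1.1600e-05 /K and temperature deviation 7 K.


dL = L * alpha * dT
= 38.9 * 1.1600e-05 * 7
= 0.0031587 mm
dL_um = 0.0031587 * 1000 = 3.1587 um

3.1587


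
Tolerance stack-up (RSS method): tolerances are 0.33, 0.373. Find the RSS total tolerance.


RSS = sqrt(0.33^2 + 0.373^2)
= sqrt(0.248029)
= 0.4980

0.4980


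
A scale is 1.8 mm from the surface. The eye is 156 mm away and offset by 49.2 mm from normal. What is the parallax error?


error = h * offset / d
= 1.8 * 49.2 / 156
= 0.5677

0.5677


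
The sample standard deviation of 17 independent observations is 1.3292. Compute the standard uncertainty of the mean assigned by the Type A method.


u_A = s / sqrt(n)
u_A = 1.3292 / sqrt(17)
u_A = 1.3292 / 4.1231056
u_A = 0.3224

0.3224


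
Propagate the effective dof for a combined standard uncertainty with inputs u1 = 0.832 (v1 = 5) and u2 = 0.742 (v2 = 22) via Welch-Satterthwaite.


uc = sqrt(u1^2 + u2^2) = sqrt(0.832^2 + 0.742^2) = 1.114804
v_eff = uc^4 / (u1^4/v1 + u2^4/v2)
= 1.114804^4 / (0.832^4/5 + 0.742^4/22)
= 1.5445219 / 0.10961303
v_eff = 14.0907

14.0907


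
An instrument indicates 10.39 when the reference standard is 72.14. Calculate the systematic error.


Systematic error = measured - true
= 10.39 - 72.14
= -61.7500

-61.7500


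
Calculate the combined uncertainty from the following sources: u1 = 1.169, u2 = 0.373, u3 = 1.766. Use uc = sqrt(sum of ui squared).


uc = sqrt(1.169^2 + 0.373^2 + 1.766^2)
uc = sqrt(4.624446)
uc = 2.1505

2.1505


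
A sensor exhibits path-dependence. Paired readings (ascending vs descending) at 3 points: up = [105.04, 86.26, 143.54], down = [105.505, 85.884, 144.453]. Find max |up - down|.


|105.04 - 105.505| = 0.4650
|86.26 - 85.884| = 0.3760
|143.54 - 144.453| = 0.9130
hysteresis = max(diffs) = 0.9130

0.9130


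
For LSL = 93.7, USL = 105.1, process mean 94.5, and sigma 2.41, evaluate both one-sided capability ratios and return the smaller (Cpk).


Cpu = (USL - mean) / (3*sigma) = (105.1 - 94.5) / (3*2.41) = 1.4661
Cpl = (mean - LSL) / (3*sigma) = (94.5 - 93.7) / (3*2.41) = 0.1107
Cpk = min(Cpu, Cpl) = 0.1107

0.1107


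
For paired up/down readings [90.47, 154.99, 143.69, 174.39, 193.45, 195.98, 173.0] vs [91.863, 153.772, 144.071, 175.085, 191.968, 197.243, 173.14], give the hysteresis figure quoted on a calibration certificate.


|90.47 - 91.863| = 1.3930
|154.99 - 153.772| = 1.2180
|143.69 - 144.071| = 0.3810
|174.39 - 175.085| = 0.6950
|193.45 - 191.968| = 1.4820
|195.98 - 197.243| = 1.2630
|173.0 - 173.14| = 0.1400
hysteresis = max(diffs) = 1.4820

1.4820


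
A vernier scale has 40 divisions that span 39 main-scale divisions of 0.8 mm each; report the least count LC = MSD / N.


LC = MSD / n_div
= 0.8 / 40
= 0.0200

0.0200


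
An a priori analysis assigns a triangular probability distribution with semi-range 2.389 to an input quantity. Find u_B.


u_B = half_width / sqrt(6)
u_B = 2.389 / 2.4494897
u_B = 0.9753

0.9753


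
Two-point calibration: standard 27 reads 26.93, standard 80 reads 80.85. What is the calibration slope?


slope = (y2 - y1) / (x2 - x1)
= (80.85 - 26.93) / (80 - 27)
= 53.9200 / 53
= 1.0174

1.0174


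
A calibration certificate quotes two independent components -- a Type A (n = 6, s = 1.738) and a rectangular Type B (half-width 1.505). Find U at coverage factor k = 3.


u_A = s / sqrt(n) = 1.738 / sqrt(6) = 0.70953553
u_B = half_width / sqrt(3) = 1.505 / sqrt(3) = 0.86891216
uc = sqrt(u_A^2 + u_B^2) = sqrt(0.70953553^2 + 0.86891216^2) = 1.1218061
U = k * uc = 3 * 1.1218061
U = 3.3654

3.3654


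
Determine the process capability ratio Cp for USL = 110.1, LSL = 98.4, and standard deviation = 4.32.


Cp = (USL - LSL) / (6 * sigma)
= (110.1 - 98.4) / (6 * 4.32)
= 11.7000 / 25.9200
= 0.4514

0.4514


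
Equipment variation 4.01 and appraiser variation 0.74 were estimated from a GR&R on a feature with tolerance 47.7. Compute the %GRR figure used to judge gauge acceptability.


GRR = sqrt(EV^2 + AV^2) = sqrt(4.01^2 + 0.74^2) = 4.0777077
%GRR = GRR / tol * 100 = 4.0777077 / 47.7 * 100
%GRR = 8.5487

8.5487


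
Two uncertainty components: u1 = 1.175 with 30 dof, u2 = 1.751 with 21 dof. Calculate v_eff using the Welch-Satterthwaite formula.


uc = sqrt(u1^2 + u2^2) = sqrt(1.175^2 + 1.751^2) = 2.1087024
v_eff = uc^4 / (u1^4/v1 + u2^4/v2)
= 2.1087024^4 / (1.175^4/30 + 1.751^4/21)
= 19.772481 / 0.51117381
v_eff = 38.6805

38.6805


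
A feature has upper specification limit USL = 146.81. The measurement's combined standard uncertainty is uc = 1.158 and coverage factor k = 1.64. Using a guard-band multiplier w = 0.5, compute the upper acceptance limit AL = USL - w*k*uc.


U = k * uc = 1.64 * 1.158 = 1.89912
guard band g = w * U = 0.5 * 1.89912 = 0.94956
AL = USL - g = 146.81 - 0.94956
AL = 145.8604

145.8604


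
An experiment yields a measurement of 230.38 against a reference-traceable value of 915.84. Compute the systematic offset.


Systematic error = measured - true
= 230.38 - 915.84
= -685.4600

-685.4600


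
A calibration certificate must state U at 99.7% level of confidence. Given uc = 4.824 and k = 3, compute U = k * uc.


U = k * uc
U = 3 * 4.824
U = 14.4720

14.4720


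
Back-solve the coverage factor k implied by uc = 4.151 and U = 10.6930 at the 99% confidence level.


k = U / uc
k = 10.6930 / 4.151
k = 2.576

2.576


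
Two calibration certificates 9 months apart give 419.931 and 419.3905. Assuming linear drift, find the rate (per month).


rate = (v2 - v1) / months
= (419.3905 - 419.931) / 9
= -0.5405 / 9
= -0.0601

-0.0601


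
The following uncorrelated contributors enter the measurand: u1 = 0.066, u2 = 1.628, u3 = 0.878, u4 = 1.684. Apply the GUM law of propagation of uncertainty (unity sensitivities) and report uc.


uc = sqrt(0.066^2 + 1.628^2 + 0.878^2 + 1.684^2)
uc = sqrt(6.26148)
uc = 2.5023

2.5023


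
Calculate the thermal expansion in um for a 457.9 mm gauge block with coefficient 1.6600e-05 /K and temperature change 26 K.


dL = L * alpha * dT
= 457.9 * 1.6600e-05 * 26
= 0.1976296 mm
dL_um = 0.1976296 * 1000 = 197.6296 um

197.6296


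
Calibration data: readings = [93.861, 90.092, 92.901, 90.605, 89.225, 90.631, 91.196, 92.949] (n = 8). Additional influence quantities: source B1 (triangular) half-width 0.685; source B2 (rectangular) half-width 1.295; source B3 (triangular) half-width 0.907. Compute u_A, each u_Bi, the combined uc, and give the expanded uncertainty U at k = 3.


mean = (93.861 + 90.092 + 92.901 + 90.605 + 89.225 + 90.631 + 91.196 + 92.949) / 8 = 91.4325
s = sqrt(sum((x - mean)^2)/(n-1)) = 1.6215937
u_A = s / sqrt(n) = 1.6215937 / sqrt(8) = 0.57331995
u_B1 = 0.685 / sqrt(6) = 0.27965008
u_B2 = 1.295 / sqrt(3) = 0.7476686
u_B3 = 0.907 / sqrt(6) = 0.3702812
uc = sqrt(0.57331995^2 + 0.27965008^2 + 0.7476686^2 + 0.3702812^2) = 1.0502459
U = k * uc = 3 * 1.0502459
U = 3.1507

3.1507


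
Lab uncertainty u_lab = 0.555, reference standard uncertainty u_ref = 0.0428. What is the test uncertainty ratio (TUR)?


TUR = u_lab / u_ref
= 0.555 / 0.0428
= 12.9673

12.9673


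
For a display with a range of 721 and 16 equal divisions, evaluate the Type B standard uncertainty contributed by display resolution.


resolution = range / divisions
resolution = 721 / 16 = 45.0625
u_res = resolution / (2*sqrt(3))
u_res = 45.0625 / 3.4641016
u_res = 13.0084

13.0084


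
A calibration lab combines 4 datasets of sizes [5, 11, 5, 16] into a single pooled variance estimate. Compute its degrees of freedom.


nu = sum_i (n_i - 1)
nu = ((5 - 1) + (11 - 1) + (5 - 1) + (16 - 1))
nu = 4 + 10 + 4 + 15
nu = 33

33


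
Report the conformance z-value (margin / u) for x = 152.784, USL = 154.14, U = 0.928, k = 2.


u = U / k = 0.928 / 2 = 0.464
margin = |USL - x| = |154.14 - 152.784| = 1.356
z = margin / u = 1.356 / 0.464
z = 2.9224

2.9224


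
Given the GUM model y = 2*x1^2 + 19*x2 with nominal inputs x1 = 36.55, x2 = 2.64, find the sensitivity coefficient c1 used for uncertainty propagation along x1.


y = 2*x1^2 + 19*x2
dy/dx1 = 2*2*x1
Evaluate at x1 = 36.55: c1 = 4 * 36.55
c1 = 146.2000

146.2000


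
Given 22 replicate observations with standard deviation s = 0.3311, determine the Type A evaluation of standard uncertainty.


u_A = s / sqrt(n)
u_A = 0.3311 / sqrt(22)
u_A = 0.3311 / 4.6904158
u_A = 0.0706

0.0706


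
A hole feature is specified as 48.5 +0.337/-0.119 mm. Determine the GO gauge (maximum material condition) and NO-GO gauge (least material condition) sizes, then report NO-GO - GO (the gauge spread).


GO = nominal - lower_tol (smallest hole = maximum material condition)
GO = 48.5 - 0.119 = 48.381
NO-GO = nominal + upper_tol (largest hole = least material condition)
NO-GO = 48.5 + 0.337 = 48.837
spread = NO-GO - GO = 48.837 - 48.381 = 0.4560

0.4560


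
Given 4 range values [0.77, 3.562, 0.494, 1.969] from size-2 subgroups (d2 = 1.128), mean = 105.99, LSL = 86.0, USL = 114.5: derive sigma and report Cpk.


R_bar = (0.77 + 3.562 + 0.494 + 1.969) / 4 = 1.69875
sigma = R_bar / d2 = 1.69875 / 1.128 = 1.505984
Cp = (USL - LSL)/(6*sigma) = (114.5 - 86.0)/(6*1.505984) = 3.1541
Cpu = (114.5 - 105.99)/(3*1.505984) = 1.8836
Cpl = (105.99 - 86.0)/(3*1.505984) = 4.4246
Cpk = min(Cpu, Cpl) = 1.8836

1.8836


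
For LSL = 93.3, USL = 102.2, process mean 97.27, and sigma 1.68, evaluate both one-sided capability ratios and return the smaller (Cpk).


Cpu = (USL - mean) / (3*sigma) = (102.2 - 97.27) / (3*1.68) = 0.9782
Cpl = (mean - LSL) / (3*sigma) = (97.27 - 93.3) / (3*1.68) = 0.7877
Cpk = min(Cpu, Cpl) = 0.7877

0.7877


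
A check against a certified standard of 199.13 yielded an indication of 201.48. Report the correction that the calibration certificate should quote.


Correction = standard - reading
= 199.13 - 201.48
= -2.3500

-2.3500


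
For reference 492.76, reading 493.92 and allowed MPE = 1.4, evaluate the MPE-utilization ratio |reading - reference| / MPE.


e = indication - reference = 493.92 - 492.76 = 1.1600
|e| = 1.1600
ratio = |e| / MPE = 1.1600 / 1.4
ratio = 0.8286

0.8286


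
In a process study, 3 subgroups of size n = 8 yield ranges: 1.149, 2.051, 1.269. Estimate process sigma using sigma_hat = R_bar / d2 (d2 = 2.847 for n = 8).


R_bar = (1.149 + 2.051 + 1.269) / 3
R_bar = 4.469 / 3 = 1.4896667
sigma_hat = R_bar / d2 = 1.4896667 / 2.847 = 0.5232

0.5232


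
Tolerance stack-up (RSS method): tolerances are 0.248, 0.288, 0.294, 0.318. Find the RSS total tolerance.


RSS = sqrt(0.248^2 + 0.288^2 + 0.294^2 + 0.318^2)
= sqrt(0.332008)
= 0.5762

0.5762


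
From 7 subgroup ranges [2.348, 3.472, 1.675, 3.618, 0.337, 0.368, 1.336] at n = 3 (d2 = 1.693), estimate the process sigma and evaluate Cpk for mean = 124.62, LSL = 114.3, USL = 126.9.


R_bar = (2.348 + 3.472 + 1.675 + 3.618 + 0.337 + 0.368 + 1.336) / 7 = 1.8791429
sigma = R_bar / d2 = 1.8791429 / 1.693 = 1.1099486
Cp = (USL - LSL)/(6*sigma) = (126.9 - 114.3)/(6*1.1099486) = 1.8920
Cpu = (126.9 - 124.62)/(3*1.1099486) = 0.6847
Cpl = (124.62 - 114.3)/(3*1.1099486) = 3.0992
Cpk = min(Cpu, Cpl) = 0.6847

0.6847


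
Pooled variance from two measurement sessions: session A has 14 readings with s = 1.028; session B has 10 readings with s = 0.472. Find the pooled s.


s_p = sqrt(((n1-1)*s1^2 + (n2-1)*s2^2) / (n1+n2-2))
numerator = (14-1)*1.028^2 + (10-1)*0.472^2 = 13.738192 + 2.005056 = 15.743248
denominator = 14 + 10 - 2 = 22
s_p^2 = 15.743248 / 22 = 0.71560218
s_p = sqrt(0.71560218) = 0.8459

0.8459


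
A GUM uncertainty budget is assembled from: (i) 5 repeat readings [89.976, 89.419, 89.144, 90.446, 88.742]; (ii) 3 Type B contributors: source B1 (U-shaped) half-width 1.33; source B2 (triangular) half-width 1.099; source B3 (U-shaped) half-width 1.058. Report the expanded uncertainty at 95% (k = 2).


mean = (89.976 + 89.419 + 89.144 + 90.446 + 88.742) / 5 = 89.5454
s = sqrt(sum((x - mean)^2)/(n-1)) = 0.67436029
u_A = s / sqrt(n) = 0.67436029 / sqrt(5) = 0.30158309
u_B1 = 1.33 / sqrt(2) = 0.94045202
u_B2 = 1.099 / sqrt(6) = 0.44866487
u_B3 = 1.058 / sqrt(2) = 0.74811897
uc = sqrt(0.30158309^2 + 0.94045202^2 + 0.44866487^2 + 0.74811897^2) = 1.3177194
U = k * uc = 2 * 1.3177194
U = 2.6354

2.6354


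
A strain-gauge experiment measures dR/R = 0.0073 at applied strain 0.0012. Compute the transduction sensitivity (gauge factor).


GF = (dR/R) / epsilon
= 0.0073 / 0.0012
= 6.0833

6.0833


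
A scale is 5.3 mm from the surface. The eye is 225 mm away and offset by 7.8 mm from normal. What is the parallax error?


error = h * offset / d
= 5.3 * 7.8 / 225
= 0.1837

0.1837


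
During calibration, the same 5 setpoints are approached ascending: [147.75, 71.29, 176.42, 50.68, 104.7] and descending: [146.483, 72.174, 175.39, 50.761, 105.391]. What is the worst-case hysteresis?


|147.75 - 146.483| = 1.2670
|71.29 - 72.174| = 0.8840
|176.42 - 175.39| = 1.0300
|50.68 - 50.761| = 0.0810
|104.7 - 105.391| = 0.6910
hysteresis = max(diffs) = 1.2670

1.2670


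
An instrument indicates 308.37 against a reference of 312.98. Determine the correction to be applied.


Correction = standard - reading
= 312.98 - 308.37
= 4.6100

4.6100


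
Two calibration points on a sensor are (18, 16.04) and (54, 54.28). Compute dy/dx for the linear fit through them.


slope = (y2 - y1) / (x2 - x1)
= (54.28 - 16.04) / (54 - 18)
= 38.2400 / 36
= 1.0622

1.0622


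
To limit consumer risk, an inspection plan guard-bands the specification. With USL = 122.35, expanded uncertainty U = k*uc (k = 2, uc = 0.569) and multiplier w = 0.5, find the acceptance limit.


U = k * uc = 2 * 0.569 = 1.138
guard band g = w * U = 0.5 * 1.138 = 0.569
AL = USL - g = 122.35 - 0.569
AL = 121.7810

121.7810


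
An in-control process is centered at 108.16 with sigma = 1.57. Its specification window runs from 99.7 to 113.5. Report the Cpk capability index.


Cpu = (USL - mean) / (3*sigma) = (113.5 - 108.16) / (3*1.57) = 1.1338
Cpl = (mean - LSL) / (3*sigma) = (108.16 - 99.7) / (3*1.57) = 1.7962
Cpk = min(Cpu, Cpl) = 1.1338

1.1338


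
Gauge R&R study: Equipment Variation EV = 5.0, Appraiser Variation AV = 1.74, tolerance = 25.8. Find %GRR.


GRR = sqrt(EV^2 + AV^2) = sqrt(5.0^2 + 1.74^2) = 5.2941099
%GRR = GRR / tol * 100 = 5.2941099 / 25.8 * 100
%GRR = 20.5198

20.5198


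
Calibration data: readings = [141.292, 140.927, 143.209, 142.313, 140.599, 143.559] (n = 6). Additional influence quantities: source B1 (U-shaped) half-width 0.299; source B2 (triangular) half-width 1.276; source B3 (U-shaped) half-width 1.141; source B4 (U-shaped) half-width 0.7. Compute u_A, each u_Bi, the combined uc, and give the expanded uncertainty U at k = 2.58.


mean = (141.292 + 140.927 + 143.209 + 142.313 + 140.599 + 143.559) / 6 = 141.9831667
s = sqrt(sum((x - mean)^2)/(n-1)) = 1.233193
u_A = s / sqrt(n) = 1.233193 / sqrt(6) = 0.50344893
u_B1 = 0.299 / sqrt(2) = 0.21142493
u_B2 = 1.276 / sqrt(6) = 0.52092482
u_B3 = 1.141 / sqrt(2) = 0.80680884
u_B4 = 0.7 / sqrt(2) = 0.49497475
uc = sqrt(0.50344893^2 + 0.21142493^2 + 0.52092482^2 + 0.80680884^2 + 0.49497475^2) = 1.2105637
U = k * uc = 2.58 * 1.2105637
U = 3.1233

3.1233


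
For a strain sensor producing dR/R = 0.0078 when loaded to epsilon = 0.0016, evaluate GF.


GF = (dR/R) / epsilon
= 0.0078 / 0.0016
= 4.8750

4.8750


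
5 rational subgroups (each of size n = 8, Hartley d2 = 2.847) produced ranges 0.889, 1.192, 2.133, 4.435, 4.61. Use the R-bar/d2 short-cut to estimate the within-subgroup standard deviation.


R_bar = (0.889 + 1.192 + 2.133 + 4.435 + 4.61) / 5
R_bar = 13.259 / 5 = 2.6518
sigma_hat = R_bar / d2 = 2.6518 / 2.847 = 0.9314

0.9314


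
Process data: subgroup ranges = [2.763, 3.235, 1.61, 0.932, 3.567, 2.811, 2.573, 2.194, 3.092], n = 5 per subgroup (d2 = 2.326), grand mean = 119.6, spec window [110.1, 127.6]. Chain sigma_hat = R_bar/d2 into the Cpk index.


R_bar = (2.763 + 3.235 + 1.61 + 0.932 + 3.567 + 2.811 + 2.573 + 2.194 + 3.092) / 9 = 2.5307778
sigma = R_bar / d2 = 2.5307778 / 2.326 = 1.0880386
Cp = (USL - LSL)/(6*sigma) = (127.6 - 110.1)/(6*1.0880386) = 2.6807
Cpu = (127.6 - 119.6)/(3*1.0880386) = 2.4509
Cpl = (119.6 - 110.1)/(3*1.0880386) = 2.9104
Cpk = min(Cpu, Cpl) = 2.4509

2.4509


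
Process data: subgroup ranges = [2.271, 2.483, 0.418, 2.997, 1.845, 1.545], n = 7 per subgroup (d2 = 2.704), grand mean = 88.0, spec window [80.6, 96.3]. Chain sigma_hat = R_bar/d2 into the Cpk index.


R_bar = (2.271 + 2.483 + 0.418 + 2.997 + 1.845 + 1.545) / 6 = 1.9265
sigma = R_bar / d2 = 1.9265 / 2.704 = 0.71246302
Cp = (USL - LSL)/(6*sigma) = (96.3 - 80.6)/(6*0.71246302) = 3.6727
Cpu = (96.3 - 88.0)/(3*0.71246302) = 3.8832
Cpl = (88.0 - 80.6)/(3*0.71246302) = 3.4622
Cpk = min(Cpu, Cpl) = 3.4622

3.4622


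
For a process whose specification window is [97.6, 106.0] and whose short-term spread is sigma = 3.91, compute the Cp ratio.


Cp = (USL - LSL) / (6 * sigma)
= (106.0 - 97.6) / (6 * 3.91)
= 8.4000 / 23.4600
= 0.3581

0.3581


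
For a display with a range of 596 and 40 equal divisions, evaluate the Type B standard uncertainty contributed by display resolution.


resolution = range / divisions
resolution = 596 / 40 = 14.9
u_res = resolution / (2*sqrt(3))
u_res = 14.9 / 3.4641016
u_res = 4.3013

4.3013


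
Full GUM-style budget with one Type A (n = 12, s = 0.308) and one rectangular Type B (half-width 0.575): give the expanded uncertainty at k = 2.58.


u_A = s / sqrt(n) = 0.308 / sqrt(12) = 0.088911941
u_B = half_width / sqrt(3) = 0.575 / sqrt(3) = 0.3319764
uc = sqrt(u_A^2 + u_B^2) = sqrt(0.088911941^2 + 0.3319764^2) = 0.34367668
U = k * uc = 2.58 * 0.34367668
U = 0.8867

0.8867


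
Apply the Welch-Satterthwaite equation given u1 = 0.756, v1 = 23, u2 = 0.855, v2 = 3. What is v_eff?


uc = sqrt(u1^2 + u2^2) = sqrt(0.756^2 + 0.855^2) = 1.1412979
v_eff = uc^4 / (u1^4/v1 + u2^4/v2)
= 1.1412979^4 / (0.756^4/23 + 0.855^4/3)
= 1.6966649 / 0.19233484
v_eff = 8.8214

8.8214


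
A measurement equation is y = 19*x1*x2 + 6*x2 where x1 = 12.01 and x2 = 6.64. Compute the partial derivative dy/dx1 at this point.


y = 19*x1*x2 + 6*x2
dy/dx1 = 19*x2
Evaluate at x2 = 6.64: c1 = 19 * 6.64
c1 = 126.1600

126.1600


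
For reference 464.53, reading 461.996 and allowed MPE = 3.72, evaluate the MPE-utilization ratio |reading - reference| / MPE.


e = indication - reference = 461.996 - 464.53 = -2.5340
|e| = 2.5340
ratio = |e| / MPE = 2.5340 / 3.72
ratio = 0.6812

0.6812


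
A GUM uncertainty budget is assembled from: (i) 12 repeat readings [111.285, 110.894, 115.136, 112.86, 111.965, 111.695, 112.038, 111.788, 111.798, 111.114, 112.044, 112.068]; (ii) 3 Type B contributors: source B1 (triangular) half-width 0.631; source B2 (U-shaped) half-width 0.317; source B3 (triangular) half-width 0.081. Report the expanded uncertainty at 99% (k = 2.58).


mean = (111.285 + 110.894 + 115.136 + 112.86 + 111.965 + 111.695 + 112.038 + 111.788 + 111.798 + 111.114 + 112.044 + 112.068) / 12 = 112.0570833
s = sqrt(sum((x - mean)^2)/(n-1)) = 1.0972052
u_A = s / sqrt(n) = 1.0972052 / sqrt(12) = 0.31673586
u_B1 = 0.631 / sqrt(6) = 0.25760467
u_B2 = 0.317 / sqrt(2) = 0.22415285
u_B3 = 0.081 / sqrt(6) = 0.033068112
uc = sqrt(0.31673586^2 + 0.25760467^2 + 0.22415285^2 + 0.033068112^2) = 0.46692587
U = k * uc = 2.58 * 0.46692587
U = 1.2047

1.2047


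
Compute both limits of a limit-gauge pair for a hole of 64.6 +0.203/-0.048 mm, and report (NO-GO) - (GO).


GO = nominal - lower_tol (smallest hole = maximum material condition)
GO = 64.6 - 0.048 = 64.552
NO-GO = nominal + upper_tol (largest hole = least material condition)
NO-GO = 64.6 + 0.203 = 64.803
spread = NO-GO - GO = 64.803 - 64.552 = 0.2510

0.2510


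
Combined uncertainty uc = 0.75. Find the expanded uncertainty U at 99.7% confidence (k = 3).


U = k * uc
U = 3 * 0.75
U = 2.2500

2.2500
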